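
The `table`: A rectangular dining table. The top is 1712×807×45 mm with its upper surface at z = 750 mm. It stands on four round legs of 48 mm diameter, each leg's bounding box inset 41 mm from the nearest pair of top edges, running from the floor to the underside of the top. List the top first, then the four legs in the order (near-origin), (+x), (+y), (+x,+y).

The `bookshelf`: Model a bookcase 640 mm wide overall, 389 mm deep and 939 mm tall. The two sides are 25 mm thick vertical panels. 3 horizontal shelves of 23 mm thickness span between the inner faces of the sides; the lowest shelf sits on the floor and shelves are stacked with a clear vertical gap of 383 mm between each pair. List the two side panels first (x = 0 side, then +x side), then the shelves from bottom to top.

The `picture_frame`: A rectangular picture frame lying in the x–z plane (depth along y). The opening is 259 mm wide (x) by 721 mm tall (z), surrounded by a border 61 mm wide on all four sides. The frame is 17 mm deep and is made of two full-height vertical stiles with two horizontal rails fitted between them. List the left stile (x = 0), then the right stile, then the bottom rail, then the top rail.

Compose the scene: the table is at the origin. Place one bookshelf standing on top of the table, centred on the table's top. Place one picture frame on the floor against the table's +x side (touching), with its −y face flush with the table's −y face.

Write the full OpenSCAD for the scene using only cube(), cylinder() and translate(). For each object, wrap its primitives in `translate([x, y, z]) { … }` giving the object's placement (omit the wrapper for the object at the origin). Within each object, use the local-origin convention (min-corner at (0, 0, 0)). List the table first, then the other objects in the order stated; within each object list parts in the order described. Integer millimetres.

translate([0, 0, 705]) cube([1712, 807, 45]);
translate([65, 65, 0]) cylinder(h = 705, r = 24);
translate([1647, 65, 0]) cylinder(h = 705, r = 24);
translate([65, 742, 0]) cylinder(h = 705, r = 24);
translate([1647, 742, 0]) cylinder(h = 705, r = 24);
translate([536, 209, 750]) {
  cube([25, 389, 939]);
  translate([615, 0, 0]) cube([25, 389, 939]);
  translate([25, 0, 0]) cube([590, 389, 23]);
  translate([25, 0, 406]) cube([590, 389, 23]);
  translate([25, 0, 812]) cube([590, 389, 23]);
}
translate([1712, 0, 0]) {
  cube([61, 17, 843]);
  translate([320, 0, 0]) cube([61, 17, 843]);
  translate([61, 0, 0]) cube([259, 17, 61]);
  translate([61, 0, 782]) cube([259, 17, 61]);
}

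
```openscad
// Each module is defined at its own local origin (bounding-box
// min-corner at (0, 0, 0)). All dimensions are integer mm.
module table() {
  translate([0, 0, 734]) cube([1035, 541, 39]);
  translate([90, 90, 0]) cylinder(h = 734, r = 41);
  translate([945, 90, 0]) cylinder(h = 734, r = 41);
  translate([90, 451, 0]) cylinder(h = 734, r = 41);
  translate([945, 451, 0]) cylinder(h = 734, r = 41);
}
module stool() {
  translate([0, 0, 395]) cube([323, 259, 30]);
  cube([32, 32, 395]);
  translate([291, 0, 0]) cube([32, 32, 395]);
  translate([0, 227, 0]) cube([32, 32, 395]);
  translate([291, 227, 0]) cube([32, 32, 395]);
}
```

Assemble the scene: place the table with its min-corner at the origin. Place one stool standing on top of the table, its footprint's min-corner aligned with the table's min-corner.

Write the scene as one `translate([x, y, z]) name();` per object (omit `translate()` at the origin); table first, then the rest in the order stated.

table();
translate([0, 0, 773]) stool();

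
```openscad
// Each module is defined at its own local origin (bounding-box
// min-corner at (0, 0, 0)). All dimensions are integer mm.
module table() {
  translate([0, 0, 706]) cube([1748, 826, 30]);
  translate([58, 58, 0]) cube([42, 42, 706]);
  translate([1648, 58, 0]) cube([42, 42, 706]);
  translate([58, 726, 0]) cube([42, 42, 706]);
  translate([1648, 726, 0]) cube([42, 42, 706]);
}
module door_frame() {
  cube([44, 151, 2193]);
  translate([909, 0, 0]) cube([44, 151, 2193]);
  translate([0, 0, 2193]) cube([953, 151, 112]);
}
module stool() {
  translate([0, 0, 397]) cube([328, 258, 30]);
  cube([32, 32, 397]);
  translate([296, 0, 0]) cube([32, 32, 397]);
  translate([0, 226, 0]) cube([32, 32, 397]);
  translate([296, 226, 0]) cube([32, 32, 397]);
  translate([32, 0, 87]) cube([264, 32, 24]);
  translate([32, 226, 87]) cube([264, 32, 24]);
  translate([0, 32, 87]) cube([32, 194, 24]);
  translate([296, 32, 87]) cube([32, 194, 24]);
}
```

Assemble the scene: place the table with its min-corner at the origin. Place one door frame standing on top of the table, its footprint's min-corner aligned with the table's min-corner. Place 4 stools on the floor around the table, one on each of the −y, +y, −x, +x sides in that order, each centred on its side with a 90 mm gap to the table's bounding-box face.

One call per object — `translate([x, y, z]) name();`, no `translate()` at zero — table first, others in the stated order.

table();
translate([0, 0, 736]) door_frame();
translate([710, -348, 0]) stool();
translate([710, 916, 0]) stool();
translate([-418, 284, 0]) stool();
translate([1838, 284, 0]) stool();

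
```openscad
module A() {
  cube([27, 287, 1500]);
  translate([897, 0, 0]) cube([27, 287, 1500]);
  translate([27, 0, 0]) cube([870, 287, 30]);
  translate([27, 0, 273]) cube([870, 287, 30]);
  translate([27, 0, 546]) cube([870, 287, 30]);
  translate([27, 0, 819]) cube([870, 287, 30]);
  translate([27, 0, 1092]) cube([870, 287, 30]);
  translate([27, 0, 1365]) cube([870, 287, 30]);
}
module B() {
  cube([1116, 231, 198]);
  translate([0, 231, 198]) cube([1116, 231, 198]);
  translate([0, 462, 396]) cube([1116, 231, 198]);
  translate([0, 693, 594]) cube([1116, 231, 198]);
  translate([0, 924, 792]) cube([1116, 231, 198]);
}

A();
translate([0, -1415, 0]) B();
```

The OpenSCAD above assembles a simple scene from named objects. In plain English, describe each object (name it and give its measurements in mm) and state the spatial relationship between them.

A is an open bookshelf. Two side panels, each 27 mm thick, 287 mm deep and 1500 mm tall, stand 924 mm apart (outside-to-outside). Between them sit 6 shelves, each 30 mm thick and 287 mm deep, spanning the full gap between the sides. The bottom shelf rests on the floor (its underside at z = 0) and the clear gap between one shelf's top and the next shelf's underside is 243 mm.

B is a run of 5 identical solid stair steps. Each tread is 1116×231 mm and each step block is 198 mm high. Step 1 rests on the floor; step k is offset from step 1 by (k−1)×231 mm in y and (k−1)×198 mm in z.

The staircase is on the floor beside the bookshelf on its −y side.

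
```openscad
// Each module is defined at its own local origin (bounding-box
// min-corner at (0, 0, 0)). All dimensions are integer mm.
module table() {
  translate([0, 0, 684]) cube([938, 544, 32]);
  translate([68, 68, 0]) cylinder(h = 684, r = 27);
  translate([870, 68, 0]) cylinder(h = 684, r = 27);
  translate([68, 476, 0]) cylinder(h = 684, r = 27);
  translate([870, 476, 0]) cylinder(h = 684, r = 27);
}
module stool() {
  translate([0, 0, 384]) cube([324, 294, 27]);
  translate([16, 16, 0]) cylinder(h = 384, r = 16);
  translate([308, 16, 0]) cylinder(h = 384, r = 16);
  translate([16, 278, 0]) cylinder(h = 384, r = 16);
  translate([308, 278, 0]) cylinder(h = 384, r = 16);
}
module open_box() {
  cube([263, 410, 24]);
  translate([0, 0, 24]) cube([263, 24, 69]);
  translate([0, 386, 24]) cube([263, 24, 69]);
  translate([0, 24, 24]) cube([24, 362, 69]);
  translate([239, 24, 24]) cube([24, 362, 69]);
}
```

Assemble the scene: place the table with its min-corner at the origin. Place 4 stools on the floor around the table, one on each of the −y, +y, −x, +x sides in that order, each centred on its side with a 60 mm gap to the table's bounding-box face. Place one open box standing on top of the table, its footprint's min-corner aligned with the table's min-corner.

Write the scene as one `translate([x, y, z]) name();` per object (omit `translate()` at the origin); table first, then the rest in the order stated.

table();
translate([307, -354, 0]) stool();
translate([307, 604, 0]) stool();
translate([-384, 125, 0]) stool();
translate([998, 125, 0]) stool();
translate([0, 0, 716]) open_box();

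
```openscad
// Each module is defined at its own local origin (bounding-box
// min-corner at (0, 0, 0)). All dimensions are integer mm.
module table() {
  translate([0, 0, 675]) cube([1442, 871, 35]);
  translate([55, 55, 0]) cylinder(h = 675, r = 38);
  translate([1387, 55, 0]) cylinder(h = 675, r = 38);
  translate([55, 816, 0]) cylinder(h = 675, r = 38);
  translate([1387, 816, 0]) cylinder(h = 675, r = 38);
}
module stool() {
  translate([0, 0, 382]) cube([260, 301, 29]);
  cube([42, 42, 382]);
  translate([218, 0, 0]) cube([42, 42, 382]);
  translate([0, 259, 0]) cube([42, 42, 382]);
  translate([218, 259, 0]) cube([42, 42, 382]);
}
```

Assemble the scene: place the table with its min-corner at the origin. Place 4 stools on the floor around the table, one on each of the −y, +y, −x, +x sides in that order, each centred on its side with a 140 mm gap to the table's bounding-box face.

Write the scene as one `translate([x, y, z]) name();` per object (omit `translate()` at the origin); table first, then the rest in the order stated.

table();
translate([591, -441, 0]) stool();
translate([591, 1011, 0]) stool();
translate([-400, 285, 0]) stool();
translate([1582, 285, 0]) stool();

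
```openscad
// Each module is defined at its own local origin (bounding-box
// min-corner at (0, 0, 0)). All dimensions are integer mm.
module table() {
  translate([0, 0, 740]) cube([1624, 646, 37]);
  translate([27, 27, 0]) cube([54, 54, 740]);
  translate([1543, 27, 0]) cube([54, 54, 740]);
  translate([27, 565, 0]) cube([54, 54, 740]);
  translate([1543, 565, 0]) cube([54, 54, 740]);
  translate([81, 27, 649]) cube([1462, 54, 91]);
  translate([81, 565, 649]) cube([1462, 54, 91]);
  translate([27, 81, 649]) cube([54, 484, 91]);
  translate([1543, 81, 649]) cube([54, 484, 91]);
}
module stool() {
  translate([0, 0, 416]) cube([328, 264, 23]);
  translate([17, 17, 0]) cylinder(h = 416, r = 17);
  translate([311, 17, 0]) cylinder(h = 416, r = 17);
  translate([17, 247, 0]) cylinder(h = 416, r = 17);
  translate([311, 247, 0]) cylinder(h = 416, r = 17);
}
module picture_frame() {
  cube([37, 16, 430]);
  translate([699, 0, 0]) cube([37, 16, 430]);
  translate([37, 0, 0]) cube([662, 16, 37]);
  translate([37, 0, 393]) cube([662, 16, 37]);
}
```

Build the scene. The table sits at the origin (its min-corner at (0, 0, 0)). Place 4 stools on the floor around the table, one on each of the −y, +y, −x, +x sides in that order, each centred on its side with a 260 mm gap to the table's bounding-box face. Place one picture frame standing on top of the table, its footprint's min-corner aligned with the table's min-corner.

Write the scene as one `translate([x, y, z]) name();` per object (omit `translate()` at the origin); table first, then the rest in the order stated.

table();
translate([648, -524, 0]) stool();
translate([648, 906, 0]) stool();
translate([-588, 191, 0]) stool();
translate([1884, 191, 0]) stool();
translate([0, 0, 777]) picture_frame();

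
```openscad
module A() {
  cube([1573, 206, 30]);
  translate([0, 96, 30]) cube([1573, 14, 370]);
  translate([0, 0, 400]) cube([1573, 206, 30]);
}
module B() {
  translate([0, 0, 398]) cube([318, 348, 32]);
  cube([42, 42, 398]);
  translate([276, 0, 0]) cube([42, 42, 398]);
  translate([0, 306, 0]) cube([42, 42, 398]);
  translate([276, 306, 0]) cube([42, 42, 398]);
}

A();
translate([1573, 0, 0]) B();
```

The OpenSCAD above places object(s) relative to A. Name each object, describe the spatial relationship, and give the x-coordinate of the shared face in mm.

A is an I-beam. B is a stool. The stool is against the I-beam's +x side, with their −y faces flush. The x-coordinate of the shared face is 1573 mm.

The I-beam's +x face and the stool's −x face are both at x = 1573 mm.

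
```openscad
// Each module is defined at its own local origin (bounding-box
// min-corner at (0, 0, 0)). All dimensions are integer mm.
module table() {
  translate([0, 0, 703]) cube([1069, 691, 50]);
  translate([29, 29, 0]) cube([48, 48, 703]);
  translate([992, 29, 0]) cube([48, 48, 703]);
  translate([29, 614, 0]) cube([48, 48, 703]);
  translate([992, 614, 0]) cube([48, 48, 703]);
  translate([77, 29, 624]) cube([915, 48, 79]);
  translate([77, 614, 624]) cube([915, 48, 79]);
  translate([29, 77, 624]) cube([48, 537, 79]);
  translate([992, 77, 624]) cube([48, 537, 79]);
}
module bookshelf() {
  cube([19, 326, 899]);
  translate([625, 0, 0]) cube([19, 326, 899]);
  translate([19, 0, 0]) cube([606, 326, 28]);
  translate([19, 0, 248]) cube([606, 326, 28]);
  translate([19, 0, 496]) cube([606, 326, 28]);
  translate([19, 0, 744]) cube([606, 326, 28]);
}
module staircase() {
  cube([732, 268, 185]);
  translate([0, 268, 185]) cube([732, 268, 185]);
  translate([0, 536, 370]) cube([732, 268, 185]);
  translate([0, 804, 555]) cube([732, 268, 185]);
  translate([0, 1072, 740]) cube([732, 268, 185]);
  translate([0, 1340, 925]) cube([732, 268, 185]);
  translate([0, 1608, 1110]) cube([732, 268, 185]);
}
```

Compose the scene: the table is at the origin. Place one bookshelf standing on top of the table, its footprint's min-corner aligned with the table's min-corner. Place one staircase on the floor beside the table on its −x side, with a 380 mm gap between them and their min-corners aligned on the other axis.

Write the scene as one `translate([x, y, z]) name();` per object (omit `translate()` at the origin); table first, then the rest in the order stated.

table();
translate([0, 0, 753]) bookshelf();
translate([-1112, 0, 0]) staircase();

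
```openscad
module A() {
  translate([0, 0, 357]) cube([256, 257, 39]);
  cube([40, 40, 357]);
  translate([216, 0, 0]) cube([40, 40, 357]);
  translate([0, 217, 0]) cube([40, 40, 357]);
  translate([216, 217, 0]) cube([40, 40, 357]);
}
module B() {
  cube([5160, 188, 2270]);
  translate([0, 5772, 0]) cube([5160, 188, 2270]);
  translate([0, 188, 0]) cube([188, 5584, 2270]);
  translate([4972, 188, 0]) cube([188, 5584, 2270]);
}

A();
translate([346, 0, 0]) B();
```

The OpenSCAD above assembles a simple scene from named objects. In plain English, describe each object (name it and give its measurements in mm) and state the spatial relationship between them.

A is a four-legged stool. The seat is 256×257 mm, 39 mm thick, top at z = 396 mm. It stands on four square legs, each 40×40 mm in cross-section, from z = 0 to the seat underside, each flush with a corner of the seat.

B is the wall frame of a small rectangular building: four walls, each 2270 mm tall and 188 mm thick, enclosing a footprint 5160 mm (x) by 5960 mm (y) outside-to-outside, with no floor or roof. The front and back walls (the −y and +y sides) span the full width; the two side walls fit between them.

The house frame is on the floor beside the stool on its +x side.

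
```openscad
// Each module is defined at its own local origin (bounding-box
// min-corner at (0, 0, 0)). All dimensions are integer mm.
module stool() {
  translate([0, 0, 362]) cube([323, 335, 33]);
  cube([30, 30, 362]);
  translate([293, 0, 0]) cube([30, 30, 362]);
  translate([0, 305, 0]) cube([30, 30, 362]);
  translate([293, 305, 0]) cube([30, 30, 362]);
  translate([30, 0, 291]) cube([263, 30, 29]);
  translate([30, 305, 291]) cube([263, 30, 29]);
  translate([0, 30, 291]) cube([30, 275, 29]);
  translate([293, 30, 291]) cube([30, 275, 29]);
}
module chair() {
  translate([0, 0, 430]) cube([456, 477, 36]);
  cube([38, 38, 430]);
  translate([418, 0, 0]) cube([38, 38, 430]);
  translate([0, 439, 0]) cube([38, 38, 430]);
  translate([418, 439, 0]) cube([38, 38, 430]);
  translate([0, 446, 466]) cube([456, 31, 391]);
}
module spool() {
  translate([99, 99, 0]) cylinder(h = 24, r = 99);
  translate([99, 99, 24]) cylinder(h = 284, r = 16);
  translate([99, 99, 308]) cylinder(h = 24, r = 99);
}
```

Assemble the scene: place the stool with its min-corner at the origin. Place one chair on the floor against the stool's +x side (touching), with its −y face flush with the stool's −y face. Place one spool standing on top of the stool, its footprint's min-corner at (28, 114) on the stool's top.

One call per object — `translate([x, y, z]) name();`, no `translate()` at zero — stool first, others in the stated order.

stool();
translate([323, 0, 0]) chair();
translate([28, 114, 395]) spool();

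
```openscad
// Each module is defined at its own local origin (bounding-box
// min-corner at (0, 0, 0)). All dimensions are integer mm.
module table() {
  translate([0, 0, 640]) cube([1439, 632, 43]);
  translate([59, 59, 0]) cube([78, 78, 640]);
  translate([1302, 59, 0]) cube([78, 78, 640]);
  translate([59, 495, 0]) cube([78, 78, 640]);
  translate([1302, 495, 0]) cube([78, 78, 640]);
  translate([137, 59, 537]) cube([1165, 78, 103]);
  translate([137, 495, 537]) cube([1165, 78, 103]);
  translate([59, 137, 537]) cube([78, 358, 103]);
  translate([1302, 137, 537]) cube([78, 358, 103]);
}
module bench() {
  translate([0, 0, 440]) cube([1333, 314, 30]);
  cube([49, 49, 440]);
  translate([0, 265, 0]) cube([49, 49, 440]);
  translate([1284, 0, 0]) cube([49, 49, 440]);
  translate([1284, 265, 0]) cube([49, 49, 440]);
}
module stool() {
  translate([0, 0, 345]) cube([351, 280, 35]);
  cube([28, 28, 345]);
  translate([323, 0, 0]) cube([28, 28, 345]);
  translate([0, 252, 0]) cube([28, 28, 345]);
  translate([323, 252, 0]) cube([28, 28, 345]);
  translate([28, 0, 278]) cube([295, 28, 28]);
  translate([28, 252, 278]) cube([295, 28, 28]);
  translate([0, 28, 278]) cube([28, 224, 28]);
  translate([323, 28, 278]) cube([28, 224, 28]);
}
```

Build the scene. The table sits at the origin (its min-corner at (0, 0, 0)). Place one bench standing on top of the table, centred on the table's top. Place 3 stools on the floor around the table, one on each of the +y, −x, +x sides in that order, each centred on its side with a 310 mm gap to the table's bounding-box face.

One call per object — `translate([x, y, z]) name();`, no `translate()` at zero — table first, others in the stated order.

table();
translate([53, 159, 683]) bench();
translate([544, 942, 0]) stool();
translate([-661, 176, 0]) stool();
translate([1749, 176, 0]) stool();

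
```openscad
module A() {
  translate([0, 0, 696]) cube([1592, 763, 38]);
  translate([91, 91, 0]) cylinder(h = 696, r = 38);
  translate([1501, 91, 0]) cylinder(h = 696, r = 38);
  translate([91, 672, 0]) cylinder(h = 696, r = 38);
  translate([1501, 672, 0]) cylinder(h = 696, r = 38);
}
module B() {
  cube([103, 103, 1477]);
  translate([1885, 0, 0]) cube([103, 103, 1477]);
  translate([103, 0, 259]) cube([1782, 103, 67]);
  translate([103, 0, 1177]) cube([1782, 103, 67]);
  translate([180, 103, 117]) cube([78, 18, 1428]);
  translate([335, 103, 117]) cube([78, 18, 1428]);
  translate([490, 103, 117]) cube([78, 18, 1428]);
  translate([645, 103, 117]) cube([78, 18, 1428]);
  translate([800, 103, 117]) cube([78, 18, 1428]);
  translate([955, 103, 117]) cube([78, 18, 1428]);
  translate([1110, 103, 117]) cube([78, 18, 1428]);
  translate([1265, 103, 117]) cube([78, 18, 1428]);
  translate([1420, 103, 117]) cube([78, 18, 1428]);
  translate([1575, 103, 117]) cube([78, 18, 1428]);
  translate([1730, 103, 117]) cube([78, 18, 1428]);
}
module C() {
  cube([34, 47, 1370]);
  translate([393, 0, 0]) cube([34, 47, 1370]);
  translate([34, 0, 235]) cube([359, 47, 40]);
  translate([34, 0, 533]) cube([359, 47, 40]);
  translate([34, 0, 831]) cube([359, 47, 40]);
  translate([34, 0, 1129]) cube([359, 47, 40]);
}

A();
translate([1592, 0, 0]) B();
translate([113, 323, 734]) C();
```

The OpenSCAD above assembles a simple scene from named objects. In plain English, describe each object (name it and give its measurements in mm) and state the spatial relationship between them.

A is a rectangular dining table. The top is 1592×763×38 mm with its upper surface at z = 734 mm. It stands on four round legs of 76 mm diameter, each leg's bounding box inset 53 mm from the nearest pair of top edges, running from the floor to the underside of the top.

B is a fence section. Two 103×103 mm posts, 1477 mm tall, stand on the floor with a clear span of 1782 mm between their inner faces. Two horizontal rails of 103×67 mm section span the gap between the posts with their undersides at z = 259 mm and z = 1177 mm, flush with the posts' −y face. 11 pickets, each 78 mm wide, 18 mm thick and 1428 mm tall, are fixed to the +y face of the rails with their bottoms at z = 117 mm, evenly spaced across the span with equal gaps (rounded down to the nearest mm) at the −x end and between each pair — any rounding remainder accumulates at the +x end.

C is a straight ladder. Two 34×47 mm vertical rails, 1370 mm tall, stand 427 mm apart (outside-to-outside) with their front faces coplanar on the −y side. 4 rungs, each 47 mm deep and 40 mm tall, span between the inner faces of the rails, front faces flush with the rails. The lowest rung's underside is at z = 235 mm and rungs are spaced 298 mm apart (underside to underside).

The fence section is against the table's +x side, with their −y faces flush. The ladder is on top of the table.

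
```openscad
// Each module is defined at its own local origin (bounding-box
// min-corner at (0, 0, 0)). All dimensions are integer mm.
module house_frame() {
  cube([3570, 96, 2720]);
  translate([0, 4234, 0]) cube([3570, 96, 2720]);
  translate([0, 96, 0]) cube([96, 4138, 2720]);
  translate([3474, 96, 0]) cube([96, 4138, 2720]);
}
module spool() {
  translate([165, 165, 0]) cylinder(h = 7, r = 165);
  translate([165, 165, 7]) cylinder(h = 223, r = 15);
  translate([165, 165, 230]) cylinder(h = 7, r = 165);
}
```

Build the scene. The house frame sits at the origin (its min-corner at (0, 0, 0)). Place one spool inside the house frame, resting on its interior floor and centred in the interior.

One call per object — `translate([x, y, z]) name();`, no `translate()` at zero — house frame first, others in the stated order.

house_frame();
translate([1620, 2000, 0]) spool();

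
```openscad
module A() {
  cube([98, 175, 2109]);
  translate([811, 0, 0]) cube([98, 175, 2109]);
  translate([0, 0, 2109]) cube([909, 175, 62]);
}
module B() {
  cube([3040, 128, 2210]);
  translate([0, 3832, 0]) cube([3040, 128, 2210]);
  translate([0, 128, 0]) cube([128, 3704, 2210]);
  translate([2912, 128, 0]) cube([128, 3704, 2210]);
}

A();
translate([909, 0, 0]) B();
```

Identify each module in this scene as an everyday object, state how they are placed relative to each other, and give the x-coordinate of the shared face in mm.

The door frame's +x face and the house frame's −x face are both at x = 909 mm.

A is a door frame. B is a house frame. The house frame is against the door frame's +x side, with their −y faces flush. The x-coordinate of the shared face is 909 mm.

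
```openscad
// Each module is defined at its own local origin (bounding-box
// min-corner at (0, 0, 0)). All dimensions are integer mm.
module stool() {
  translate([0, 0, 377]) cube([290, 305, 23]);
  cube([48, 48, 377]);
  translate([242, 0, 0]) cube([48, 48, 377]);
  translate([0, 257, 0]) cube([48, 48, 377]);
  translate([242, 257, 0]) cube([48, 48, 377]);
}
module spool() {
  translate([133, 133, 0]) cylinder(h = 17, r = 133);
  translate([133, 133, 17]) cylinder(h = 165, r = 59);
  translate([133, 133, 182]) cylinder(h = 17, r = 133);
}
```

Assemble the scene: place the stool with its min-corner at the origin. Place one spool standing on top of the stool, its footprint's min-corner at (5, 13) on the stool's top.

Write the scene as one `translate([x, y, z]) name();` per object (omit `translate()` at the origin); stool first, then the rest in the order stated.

stool();
translate([5, 13, 400]) spool();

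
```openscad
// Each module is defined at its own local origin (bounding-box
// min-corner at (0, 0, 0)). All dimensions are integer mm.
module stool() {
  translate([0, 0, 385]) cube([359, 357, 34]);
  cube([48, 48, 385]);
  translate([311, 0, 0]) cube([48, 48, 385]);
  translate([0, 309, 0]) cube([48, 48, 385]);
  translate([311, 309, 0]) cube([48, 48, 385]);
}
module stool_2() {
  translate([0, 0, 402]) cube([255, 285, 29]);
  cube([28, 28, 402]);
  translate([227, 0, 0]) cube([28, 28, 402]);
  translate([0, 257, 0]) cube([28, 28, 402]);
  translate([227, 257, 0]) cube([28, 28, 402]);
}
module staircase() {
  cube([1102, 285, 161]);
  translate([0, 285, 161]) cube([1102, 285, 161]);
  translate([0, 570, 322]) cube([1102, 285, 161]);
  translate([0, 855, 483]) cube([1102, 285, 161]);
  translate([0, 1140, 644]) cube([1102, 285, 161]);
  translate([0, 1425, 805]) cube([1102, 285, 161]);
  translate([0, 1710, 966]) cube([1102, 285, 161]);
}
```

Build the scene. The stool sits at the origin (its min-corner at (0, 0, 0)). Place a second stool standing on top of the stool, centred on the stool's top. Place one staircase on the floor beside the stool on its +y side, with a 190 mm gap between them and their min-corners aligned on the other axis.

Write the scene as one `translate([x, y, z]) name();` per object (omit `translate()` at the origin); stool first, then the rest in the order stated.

stool();
translate([52, 36, 419]) stool_2();
translate([0, 547, 0]) staircase();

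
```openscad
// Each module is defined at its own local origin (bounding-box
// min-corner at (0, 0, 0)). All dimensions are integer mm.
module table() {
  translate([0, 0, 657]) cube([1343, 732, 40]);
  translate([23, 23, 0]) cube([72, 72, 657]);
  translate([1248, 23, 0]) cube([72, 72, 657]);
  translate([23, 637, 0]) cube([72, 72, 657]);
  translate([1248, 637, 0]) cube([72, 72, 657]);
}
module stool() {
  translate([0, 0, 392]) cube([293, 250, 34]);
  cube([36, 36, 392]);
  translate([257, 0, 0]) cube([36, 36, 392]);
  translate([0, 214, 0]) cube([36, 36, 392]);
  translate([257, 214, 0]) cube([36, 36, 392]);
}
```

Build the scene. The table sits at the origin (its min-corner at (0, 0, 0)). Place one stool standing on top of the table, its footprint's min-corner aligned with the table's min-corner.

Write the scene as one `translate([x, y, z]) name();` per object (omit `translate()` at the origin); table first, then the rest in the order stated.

table();
translate([0, 0, 697]) stool();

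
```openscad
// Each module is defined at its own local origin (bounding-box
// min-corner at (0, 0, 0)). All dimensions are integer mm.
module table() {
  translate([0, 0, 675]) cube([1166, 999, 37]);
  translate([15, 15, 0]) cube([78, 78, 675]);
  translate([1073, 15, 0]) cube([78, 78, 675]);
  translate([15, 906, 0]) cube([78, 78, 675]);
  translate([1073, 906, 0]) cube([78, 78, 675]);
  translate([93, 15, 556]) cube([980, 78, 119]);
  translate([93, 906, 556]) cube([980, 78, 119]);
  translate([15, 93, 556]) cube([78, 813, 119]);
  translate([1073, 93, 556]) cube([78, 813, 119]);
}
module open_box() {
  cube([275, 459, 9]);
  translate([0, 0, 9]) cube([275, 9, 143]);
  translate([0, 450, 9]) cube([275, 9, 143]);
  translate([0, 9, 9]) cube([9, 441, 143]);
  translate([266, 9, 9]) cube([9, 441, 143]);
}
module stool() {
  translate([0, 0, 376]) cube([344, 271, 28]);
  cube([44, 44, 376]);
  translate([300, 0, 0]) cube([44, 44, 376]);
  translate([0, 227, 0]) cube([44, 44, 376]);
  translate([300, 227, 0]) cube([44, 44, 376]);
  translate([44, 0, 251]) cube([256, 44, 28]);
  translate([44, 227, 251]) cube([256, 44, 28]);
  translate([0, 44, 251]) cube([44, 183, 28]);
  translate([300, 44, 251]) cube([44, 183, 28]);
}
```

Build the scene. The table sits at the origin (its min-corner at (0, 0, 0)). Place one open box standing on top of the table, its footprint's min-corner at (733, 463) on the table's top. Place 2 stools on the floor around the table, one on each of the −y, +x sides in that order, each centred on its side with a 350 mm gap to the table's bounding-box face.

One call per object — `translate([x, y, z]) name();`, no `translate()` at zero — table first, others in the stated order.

table();
translate([733, 463, 712]) open_box();
translate([411, -621, 0]) stool();
translate([1516, 364, 0]) stool();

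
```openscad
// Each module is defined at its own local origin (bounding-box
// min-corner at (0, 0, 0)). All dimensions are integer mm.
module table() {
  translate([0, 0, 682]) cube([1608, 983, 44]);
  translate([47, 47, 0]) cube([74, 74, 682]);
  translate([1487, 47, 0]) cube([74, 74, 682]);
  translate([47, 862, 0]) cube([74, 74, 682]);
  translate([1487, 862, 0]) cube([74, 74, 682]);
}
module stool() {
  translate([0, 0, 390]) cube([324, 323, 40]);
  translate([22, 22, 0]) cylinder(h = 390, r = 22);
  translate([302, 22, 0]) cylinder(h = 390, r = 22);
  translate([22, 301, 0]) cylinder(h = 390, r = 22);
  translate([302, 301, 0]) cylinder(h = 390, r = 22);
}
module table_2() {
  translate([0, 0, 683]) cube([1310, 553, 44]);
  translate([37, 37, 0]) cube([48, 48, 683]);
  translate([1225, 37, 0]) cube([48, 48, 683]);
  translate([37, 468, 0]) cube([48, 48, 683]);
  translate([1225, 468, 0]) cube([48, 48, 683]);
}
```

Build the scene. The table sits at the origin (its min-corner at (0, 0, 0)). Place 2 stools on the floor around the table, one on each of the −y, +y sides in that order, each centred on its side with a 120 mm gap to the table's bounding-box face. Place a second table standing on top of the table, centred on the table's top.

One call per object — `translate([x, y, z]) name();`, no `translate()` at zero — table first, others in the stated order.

table();
translate([642, -443, 0]) stool();
translate([642, 1103, 0]) stool();
translate([149, 215, 726]) table_2();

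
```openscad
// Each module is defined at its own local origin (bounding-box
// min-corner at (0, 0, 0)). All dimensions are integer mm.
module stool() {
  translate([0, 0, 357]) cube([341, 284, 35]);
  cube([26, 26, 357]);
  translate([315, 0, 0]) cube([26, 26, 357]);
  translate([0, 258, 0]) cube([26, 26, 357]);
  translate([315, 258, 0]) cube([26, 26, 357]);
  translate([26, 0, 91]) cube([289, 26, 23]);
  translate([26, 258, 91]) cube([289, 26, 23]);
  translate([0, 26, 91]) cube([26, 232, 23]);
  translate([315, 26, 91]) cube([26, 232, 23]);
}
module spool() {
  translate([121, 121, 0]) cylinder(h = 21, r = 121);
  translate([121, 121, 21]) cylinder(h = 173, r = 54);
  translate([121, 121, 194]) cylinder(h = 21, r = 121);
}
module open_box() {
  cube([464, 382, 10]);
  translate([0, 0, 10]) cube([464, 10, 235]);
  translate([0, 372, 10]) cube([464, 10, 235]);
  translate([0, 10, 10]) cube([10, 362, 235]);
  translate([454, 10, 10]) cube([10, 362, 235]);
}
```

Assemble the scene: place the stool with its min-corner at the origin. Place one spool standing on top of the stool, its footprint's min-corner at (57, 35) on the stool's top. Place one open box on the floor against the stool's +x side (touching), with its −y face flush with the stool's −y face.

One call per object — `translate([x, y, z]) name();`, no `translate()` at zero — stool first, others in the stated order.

stool();
translate([57, 35, 392]) spool();
translate([341, 0, 0]) open_box();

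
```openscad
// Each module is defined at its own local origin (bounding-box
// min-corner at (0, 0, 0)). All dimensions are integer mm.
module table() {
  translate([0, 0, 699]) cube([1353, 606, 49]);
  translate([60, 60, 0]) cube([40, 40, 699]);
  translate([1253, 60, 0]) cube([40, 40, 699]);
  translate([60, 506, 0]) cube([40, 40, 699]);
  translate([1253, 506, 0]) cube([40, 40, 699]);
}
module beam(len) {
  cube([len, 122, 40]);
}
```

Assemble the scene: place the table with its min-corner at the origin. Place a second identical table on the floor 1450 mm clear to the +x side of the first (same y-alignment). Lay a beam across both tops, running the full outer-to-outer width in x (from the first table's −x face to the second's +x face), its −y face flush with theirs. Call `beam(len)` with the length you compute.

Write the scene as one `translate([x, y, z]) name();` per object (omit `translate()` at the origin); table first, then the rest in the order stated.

table();
translate([2803, 0, 0]) table();
translate([0, 0, 748]) beam(4156);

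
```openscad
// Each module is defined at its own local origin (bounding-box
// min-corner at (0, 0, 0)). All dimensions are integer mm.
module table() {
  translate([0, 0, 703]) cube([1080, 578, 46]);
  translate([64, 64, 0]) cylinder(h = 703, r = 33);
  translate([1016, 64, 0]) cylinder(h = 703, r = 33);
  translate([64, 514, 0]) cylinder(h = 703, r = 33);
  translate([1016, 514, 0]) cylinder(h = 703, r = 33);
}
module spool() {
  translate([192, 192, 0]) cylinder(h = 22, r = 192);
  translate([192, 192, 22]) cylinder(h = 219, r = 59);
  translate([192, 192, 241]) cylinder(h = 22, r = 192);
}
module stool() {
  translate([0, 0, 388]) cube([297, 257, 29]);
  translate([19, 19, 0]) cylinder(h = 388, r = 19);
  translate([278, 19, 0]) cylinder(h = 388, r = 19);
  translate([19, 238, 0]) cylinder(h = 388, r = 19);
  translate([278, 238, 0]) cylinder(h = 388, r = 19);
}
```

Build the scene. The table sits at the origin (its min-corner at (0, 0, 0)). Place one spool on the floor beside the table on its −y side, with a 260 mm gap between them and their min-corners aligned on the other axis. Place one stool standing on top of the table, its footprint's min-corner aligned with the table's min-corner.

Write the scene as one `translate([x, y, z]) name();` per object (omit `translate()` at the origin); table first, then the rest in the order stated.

table();
translate([0, -644, 0]) spool();
translate([0, 0, 749]) stool();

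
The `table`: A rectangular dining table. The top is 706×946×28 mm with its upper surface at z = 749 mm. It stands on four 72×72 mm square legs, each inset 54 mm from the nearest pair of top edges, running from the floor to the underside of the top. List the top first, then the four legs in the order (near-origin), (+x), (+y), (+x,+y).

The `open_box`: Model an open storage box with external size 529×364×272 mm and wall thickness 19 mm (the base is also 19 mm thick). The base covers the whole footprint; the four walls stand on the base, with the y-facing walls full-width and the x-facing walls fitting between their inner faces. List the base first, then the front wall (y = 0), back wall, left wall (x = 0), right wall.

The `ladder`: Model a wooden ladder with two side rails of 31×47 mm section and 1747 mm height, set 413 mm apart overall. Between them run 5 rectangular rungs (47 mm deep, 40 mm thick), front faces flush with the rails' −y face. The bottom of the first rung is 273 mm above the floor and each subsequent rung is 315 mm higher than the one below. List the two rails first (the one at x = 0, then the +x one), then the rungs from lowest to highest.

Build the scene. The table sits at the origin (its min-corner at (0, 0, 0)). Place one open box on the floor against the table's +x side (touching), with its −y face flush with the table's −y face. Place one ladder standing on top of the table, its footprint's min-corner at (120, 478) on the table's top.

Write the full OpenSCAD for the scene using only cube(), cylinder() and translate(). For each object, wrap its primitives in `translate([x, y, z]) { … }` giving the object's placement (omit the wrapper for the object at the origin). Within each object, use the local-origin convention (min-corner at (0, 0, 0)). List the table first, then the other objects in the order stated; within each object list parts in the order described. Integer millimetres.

translate([0, 0, 721]) cube([706, 946, 28]);
translate([54, 54, 0]) cube([72, 72, 721]);
translate([580, 54, 0]) cube([72, 72, 721]);
translate([54, 820, 0]) cube([72, 72, 721]);
translate([580, 820, 0]) cube([72, 72, 721]);
translate([706, 0, 0]) {
  cube([529, 364, 19]);
  translate([0, 0, 19]) cube([529, 19, 253]);
  translate([0, 345, 19]) cube([529, 19, 253]);
  translate([0, 19, 19]) cube([19, 326, 253]);
  translate([510, 19, 19]) cube([19, 326, 253]);
}
translate([120, 478, 749]) {
  cube([31, 47, 1747]);
  translate([382, 0, 0]) cube([31, 47, 1747]);
  translate([31, 0, 273]) cube([351, 47, 40]);
  translate([31, 0, 588]) cube([351, 47, 40]);
  translate([31, 0, 903]) cube([351, 47, 40]);
  translate([31, 0, 1218]) cube([351, 47, 40]);
  translate([31, 0, 1533]) cube([351, 47, 40]);
}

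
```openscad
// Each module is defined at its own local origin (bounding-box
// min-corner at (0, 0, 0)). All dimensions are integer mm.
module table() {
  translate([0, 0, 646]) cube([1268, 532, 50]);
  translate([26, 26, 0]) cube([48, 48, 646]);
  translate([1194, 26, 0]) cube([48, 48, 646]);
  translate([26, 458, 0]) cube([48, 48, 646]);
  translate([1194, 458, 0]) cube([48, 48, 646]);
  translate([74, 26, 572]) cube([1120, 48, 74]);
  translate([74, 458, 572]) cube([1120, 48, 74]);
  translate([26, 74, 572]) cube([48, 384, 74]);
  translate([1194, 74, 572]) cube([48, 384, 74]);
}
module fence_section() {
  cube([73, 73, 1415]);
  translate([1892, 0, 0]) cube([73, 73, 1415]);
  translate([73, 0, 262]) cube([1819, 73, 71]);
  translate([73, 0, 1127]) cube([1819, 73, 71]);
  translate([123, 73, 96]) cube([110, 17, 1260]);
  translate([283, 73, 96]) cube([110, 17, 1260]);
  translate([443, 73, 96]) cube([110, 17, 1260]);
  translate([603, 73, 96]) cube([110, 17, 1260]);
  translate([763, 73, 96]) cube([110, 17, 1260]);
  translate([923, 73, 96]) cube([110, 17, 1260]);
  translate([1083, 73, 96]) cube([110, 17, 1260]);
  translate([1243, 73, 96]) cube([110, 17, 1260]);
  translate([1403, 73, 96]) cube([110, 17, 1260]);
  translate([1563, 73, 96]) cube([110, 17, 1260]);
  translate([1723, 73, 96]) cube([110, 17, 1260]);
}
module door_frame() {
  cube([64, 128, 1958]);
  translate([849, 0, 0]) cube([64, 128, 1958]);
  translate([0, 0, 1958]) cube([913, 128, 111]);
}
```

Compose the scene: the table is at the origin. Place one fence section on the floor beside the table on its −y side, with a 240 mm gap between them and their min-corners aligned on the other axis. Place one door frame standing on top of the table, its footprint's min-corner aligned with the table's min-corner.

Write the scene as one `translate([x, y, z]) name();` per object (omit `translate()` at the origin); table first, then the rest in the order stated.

table();
translate([0, -330, 0]) fence_section();
translate([0, 0, 696]) door_frame();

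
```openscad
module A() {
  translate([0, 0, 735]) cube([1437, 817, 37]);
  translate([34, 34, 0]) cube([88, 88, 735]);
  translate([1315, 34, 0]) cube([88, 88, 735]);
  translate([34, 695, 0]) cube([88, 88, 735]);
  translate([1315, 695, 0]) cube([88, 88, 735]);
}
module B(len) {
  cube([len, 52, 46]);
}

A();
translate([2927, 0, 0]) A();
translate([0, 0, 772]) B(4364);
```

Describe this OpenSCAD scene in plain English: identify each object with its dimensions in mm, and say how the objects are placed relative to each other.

A is a table with a 1437×817 mm rectangular top, 37 mm thick, top surface at z = 772 mm, supported by four 88×88 mm square legs, each inset 34 mm from the nearest pair of top edges, running from the floor.

B is a rectangular beam 4364 mm long (x), 52 mm deep (y), 46 mm thick (z).

The beam spans the tops of two tables placed 1490 mm apart, resting at z = 772 mm.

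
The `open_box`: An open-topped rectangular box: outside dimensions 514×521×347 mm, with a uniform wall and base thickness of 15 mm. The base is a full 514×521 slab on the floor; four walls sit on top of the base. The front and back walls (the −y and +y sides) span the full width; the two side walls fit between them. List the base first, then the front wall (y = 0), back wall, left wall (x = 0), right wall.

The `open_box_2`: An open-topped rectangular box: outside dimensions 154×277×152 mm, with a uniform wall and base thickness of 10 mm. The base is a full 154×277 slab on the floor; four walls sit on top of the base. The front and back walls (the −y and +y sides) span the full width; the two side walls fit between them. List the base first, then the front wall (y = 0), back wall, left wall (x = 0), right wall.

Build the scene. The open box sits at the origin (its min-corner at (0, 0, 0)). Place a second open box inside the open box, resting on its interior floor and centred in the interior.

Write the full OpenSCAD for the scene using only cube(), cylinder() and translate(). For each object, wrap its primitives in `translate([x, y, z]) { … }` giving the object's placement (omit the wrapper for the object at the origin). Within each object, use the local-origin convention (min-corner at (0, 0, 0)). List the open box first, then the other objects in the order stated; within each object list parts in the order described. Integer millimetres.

cube([514, 521, 15]);
translate([0, 0, 15]) cube([514, 15, 332]);
translate([0, 506, 15]) cube([514, 15, 332]);
translate([0, 15, 15]) cube([15, 491, 332]);
translate([499, 15, 15]) cube([15, 491, 332]);
translate([180, 122, 15]) {
  cube([154, 277, 10]);
  translate([0, 0, 10]) cube([154, 10, 142]);
  translate([0, 267, 10]) cube([154, 10, 142]);
  translate([0, 10, 10]) cube([10, 257, 142]);
  translate([144, 10, 10]) cube([10, 257, 142]);
}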